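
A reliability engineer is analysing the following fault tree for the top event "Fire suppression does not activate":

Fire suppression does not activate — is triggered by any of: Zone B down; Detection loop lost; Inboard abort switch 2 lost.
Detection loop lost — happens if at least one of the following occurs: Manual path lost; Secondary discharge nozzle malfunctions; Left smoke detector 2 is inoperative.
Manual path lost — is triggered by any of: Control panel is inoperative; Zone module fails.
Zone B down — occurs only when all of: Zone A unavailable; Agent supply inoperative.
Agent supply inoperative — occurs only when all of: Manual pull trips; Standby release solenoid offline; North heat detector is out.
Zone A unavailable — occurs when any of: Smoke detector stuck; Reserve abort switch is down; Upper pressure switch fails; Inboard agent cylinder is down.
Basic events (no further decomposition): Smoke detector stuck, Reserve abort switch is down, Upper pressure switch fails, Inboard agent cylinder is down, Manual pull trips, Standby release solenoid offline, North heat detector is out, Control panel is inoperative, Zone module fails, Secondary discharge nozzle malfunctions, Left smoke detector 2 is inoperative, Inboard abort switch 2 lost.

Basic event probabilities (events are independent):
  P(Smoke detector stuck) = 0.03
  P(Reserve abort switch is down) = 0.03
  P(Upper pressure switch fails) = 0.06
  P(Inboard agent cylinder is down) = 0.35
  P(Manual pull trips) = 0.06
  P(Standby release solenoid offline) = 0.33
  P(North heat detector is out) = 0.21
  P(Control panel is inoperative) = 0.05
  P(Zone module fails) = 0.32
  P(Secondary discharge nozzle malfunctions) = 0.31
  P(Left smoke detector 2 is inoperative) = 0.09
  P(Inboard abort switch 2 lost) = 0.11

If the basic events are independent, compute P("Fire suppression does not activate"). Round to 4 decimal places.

0.6396

P(Zone A unavailable) [OR] = 1 − (1−0.03) × (1−0.03) × (1−0.06) × (1−0.35) = 0.425110
P(Agent supply inoperative) [AND] = 0.06 × 0.33 × 0.21 = 0.004158
P(Zone B down) [AND] = 0.425110 × 0.004158 = 0.001768
P(Manual path lost) [OR] = 1 − (1−0.05) × (1−0.32) = 0.354000
P(Detection loop lost) [OR] = 1 − (1−0.354000) × (1−0.31) × (1−0.09) = 0.594377
P(Fire suppression does not activate) [OR] = 1 − (1−0.001768) × (1−0.594377) × (1−0.11) = 0.639634
Rounded to 4 decimal places: P(Fire suppression does not activate) ≈ 0.6396.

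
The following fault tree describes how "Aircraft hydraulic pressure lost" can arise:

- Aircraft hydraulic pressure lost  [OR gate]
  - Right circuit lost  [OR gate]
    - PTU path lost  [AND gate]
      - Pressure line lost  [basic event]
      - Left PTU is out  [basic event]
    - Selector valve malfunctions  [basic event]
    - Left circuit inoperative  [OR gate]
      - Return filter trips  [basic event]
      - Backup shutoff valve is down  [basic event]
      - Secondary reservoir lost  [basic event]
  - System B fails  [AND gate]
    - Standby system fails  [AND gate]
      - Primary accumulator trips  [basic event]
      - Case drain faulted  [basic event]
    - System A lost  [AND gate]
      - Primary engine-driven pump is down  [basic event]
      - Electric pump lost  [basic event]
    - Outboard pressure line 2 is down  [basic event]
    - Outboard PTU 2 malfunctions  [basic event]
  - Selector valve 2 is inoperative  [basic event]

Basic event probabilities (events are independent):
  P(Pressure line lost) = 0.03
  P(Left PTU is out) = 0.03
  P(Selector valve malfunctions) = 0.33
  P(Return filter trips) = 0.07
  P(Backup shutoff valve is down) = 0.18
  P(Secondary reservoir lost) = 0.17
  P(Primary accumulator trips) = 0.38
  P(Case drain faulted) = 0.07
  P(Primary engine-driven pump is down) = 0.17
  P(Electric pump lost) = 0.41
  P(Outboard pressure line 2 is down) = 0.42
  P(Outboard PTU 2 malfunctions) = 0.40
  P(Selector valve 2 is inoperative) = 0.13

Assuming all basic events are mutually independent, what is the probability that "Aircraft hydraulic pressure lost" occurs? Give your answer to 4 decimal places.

P(PTU path lost) [AND] = 0.03 × 0.03 = 0.000900
P(Left circuit inoperative) [OR] = 1 − (1−0.07) × (1−0.18) × (1−0.17) = 0.367042
P(Right circuit lost) [OR] = 1 − (1−0.000900) × (1−0.33) × (1−0.367042) = 0.576300
P(Standby system fails) [AND] = 0.38 × 0.07 = 0.026600
P(System A lost) [AND] = 0.17 × 0.41 = 0.069700
P(System B fails) [AND] = 0.026600 × 0.069700 × 0.42 × 0.40 = 0.000311
P(Aircraft hydraulic pressure lost) [OR] = 1 − (1−0.576300) × (1−0.000311) × (1−0.13) = 0.631496
Rounded to 4 decimal places: P(Aircraft hydraulic pressure lost) ≈ 0.6315.

0.6315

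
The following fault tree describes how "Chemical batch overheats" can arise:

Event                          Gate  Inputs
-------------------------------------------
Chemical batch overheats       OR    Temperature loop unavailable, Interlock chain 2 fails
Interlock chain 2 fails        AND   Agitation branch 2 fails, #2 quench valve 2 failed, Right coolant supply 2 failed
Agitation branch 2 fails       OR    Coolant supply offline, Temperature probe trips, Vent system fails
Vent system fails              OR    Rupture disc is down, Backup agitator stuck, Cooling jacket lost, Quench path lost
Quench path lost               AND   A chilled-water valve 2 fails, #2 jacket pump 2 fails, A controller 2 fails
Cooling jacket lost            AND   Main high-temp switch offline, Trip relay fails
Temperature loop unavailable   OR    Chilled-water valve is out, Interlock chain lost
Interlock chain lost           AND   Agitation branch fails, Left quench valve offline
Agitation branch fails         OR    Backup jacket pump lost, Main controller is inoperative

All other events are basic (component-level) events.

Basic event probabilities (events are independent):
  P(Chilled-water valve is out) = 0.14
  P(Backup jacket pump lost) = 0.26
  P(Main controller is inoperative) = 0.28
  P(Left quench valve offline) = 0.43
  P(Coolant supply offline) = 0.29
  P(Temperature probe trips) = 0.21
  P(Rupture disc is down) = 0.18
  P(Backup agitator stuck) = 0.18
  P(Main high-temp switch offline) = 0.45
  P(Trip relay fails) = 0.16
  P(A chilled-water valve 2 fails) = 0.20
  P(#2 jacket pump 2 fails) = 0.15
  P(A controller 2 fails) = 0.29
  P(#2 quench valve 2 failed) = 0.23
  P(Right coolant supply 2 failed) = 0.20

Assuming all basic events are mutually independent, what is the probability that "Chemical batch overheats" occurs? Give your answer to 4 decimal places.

P(Agitation branch fails) [OR] = 1 − (1−0.26) × (1−0.28) = 0.467200
P(Interlock chain lost) [AND] = 0.467200 × 0.43 = 0.200896
P(Temperature loop unavailable) [OR] = 1 − (1−0.14) × (1−0.200896) = 0.312771
P(Cooling jacket lost) [AND] = 0.45 × 0.16 = 0.072000
P(Quench path lost) [AND] = 0.20 × 0.15 × 0.29 = 0.008700
P(Vent system fails) [OR] = 1 − (1−0.18) × (1−0.18) × (1−0.072000) × (1−0.008700) = 0.381441
P(Agitation branch 2 fails) [OR] = 1 − (1−0.29) × (1−0.21) × (1−0.381441) = 0.653050
P(Interlock chain 2 fails) [AND] = 0.653050 × 0.23 × 0.20 = 0.030040
P(Chemical batch overheats) [OR] = 1 − (1−0.312771) × (1−0.030040) = 0.333415
Rounded to 4 decimal places: P(Chemical batch overheats) ≈ 0.3334.

0.3334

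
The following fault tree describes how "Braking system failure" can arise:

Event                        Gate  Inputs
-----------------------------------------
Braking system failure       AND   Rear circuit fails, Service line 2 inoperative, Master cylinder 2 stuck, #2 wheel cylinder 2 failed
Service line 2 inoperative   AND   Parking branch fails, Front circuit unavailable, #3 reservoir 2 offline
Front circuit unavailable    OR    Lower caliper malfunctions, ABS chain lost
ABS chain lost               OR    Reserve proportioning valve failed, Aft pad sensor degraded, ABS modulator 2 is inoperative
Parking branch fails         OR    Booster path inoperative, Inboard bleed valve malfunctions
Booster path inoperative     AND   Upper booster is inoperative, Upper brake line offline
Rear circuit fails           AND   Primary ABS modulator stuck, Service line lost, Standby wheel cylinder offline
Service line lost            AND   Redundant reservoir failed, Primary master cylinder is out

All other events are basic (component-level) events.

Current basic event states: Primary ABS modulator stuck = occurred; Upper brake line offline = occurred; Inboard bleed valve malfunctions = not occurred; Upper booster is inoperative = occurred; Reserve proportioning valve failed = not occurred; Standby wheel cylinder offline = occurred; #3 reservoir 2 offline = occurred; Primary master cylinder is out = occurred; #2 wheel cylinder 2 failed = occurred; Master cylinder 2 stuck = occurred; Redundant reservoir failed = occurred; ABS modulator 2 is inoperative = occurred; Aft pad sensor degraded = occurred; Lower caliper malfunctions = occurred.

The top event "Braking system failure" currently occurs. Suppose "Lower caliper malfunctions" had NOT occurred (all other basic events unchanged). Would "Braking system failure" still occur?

Counterfactual: set "Lower caliper malfunctions" to not occurred.
Service line lost [AND]: Redundant reservoir failed=occurs, Primary master cylinder is out=occurs → all inputs occur → occurs.
Rear circuit fails [AND]: Primary ABS modulator stuck=occurs, Service line lost=occurs, Standby wheel cylinder offline=occurs → all inputs occur → occurs.
Booster path inoperative [AND]: Upper booster is inoperative=occurs, Upper brake line offline=occurs → all inputs occur → occurs.
Parking branch fails [OR]: Booster path inoperative=occurs, Inboard bleed valve malfunctions=not → at least one input occurs → occurs.
ABS chain lost [OR]: Reserve proportioning valve failed=not, Aft pad sensor degraded=occurs, ABS modulator 2 is inoperative=occurs → at least one input occurs → occurs.
Front circuit unavailable [OR]: Lower caliper malfunctions=not, ABS chain lost=occurs → at least one input occurs → occurs.
Service line 2 inoperative [AND]: Parking branch fails=occurs, Front circuit unavailable=occurs, #3 reservoir 2 offline=occurs → all inputs occur → occurs.
Braking system failure [AND]: Rear circuit fails=occurs, Service line 2 inoperative=occurs, Master cylinder 2 stuck=occurs, #2 wheel cylinder 2 failed=occurs → all inputs occur → occurs.

Yes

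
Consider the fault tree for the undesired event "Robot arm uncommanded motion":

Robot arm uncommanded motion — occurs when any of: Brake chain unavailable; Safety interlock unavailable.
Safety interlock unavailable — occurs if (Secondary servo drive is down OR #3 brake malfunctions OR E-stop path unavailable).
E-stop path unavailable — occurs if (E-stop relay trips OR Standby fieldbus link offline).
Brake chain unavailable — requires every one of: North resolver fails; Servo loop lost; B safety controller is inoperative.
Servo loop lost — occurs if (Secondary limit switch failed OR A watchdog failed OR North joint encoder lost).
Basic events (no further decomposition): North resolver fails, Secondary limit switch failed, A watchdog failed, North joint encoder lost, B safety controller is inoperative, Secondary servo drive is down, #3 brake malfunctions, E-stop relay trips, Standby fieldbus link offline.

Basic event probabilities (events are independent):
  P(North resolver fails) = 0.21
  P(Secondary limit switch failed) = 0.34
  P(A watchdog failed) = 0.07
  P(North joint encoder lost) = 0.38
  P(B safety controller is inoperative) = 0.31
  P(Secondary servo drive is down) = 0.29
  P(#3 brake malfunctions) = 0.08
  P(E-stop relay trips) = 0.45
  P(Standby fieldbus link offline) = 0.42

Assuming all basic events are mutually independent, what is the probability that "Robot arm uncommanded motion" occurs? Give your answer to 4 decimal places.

0.8000

P(Servo loop lost) [OR] = 1 − (1−0.34) × (1−0.07) × (1−0.38) = 0.619444
P(Brake chain unavailable) [AND] = 0.21 × 0.619444 × 0.31 = 0.040326
P(E-stop path unavailable) [OR] = 1 − (1−0.45) × (1−0.42) = 0.681000
P(Safety interlock unavailable) [OR] = 1 − (1−0.29) × (1−0.08) × (1−0.681000) = 0.791629
P(Robot arm uncommanded motion) [OR] = 1 − (1−0.040326) × (1−0.791629) = 0.800032
Rounded to 4 decimal places: P(Robot arm uncommanded motion) ≈ 0.8000.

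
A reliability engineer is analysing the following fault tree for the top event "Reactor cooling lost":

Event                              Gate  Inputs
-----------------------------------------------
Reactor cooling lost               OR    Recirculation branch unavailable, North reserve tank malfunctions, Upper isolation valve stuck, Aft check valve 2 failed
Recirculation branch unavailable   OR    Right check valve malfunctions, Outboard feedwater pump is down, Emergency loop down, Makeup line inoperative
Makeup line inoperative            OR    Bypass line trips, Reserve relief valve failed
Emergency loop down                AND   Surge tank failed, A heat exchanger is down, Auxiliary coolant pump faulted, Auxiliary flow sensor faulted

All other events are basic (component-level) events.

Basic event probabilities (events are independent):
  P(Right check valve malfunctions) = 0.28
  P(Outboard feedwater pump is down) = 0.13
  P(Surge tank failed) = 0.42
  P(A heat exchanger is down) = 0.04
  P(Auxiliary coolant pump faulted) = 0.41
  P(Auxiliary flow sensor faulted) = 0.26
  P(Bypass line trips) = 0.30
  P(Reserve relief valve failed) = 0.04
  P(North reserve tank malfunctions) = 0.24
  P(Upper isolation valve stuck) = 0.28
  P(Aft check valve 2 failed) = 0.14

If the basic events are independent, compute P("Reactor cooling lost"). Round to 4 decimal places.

P(Emergency loop down) [AND] = 0.42 × 0.04 × 0.41 × 0.26 = 0.001791
P(Makeup line inoperative) [OR] = 1 − (1−0.30) × (1−0.04) = 0.328000
P(Recirculation branch unavailable) [OR] = 1 − (1−0.28) × (1−0.13) × (1−0.001791) × (1−0.328000) = 0.579813
P(Reactor cooling lost) [OR] = 1 − (1−0.579813) × (1−0.24) × (1−0.28) × (1−0.14) = 0.802263
Rounded to 4 decimal places: P(Reactor cooling lost) ≈ 0.8023.

0.8023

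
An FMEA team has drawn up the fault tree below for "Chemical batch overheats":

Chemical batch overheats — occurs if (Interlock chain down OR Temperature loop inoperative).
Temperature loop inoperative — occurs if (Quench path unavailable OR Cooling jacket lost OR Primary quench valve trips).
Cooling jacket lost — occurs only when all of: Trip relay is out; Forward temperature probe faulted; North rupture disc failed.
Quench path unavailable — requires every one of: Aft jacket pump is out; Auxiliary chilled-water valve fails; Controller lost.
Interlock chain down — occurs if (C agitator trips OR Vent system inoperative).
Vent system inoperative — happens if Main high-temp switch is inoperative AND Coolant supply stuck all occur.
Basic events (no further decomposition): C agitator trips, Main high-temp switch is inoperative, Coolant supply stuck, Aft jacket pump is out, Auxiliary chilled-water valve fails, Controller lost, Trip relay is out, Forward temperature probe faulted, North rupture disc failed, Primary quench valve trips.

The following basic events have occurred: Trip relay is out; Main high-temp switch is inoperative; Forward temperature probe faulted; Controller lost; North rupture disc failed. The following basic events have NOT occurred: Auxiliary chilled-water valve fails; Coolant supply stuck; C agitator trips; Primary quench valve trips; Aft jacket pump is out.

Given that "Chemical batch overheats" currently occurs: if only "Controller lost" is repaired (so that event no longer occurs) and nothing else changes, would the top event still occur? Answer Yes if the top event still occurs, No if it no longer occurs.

Counterfactual: set "Controller lost" to not occurred.
Vent system inoperative [AND]: Main high-temp switch is inoperative=occurs, Coolant supply stuck=not → not all inputs occur → does not occur.
Interlock chain down [OR]: C agitator trips=not, Vent system inoperative=not → no input occurs → does not occur.
Quench path unavailable [AND]: Aft jacket pump is out=not, Auxiliary chilled-water valve fails=not, Controller lost=not → not all inputs occur → does not occur.
Cooling jacket lost [AND]: Trip relay is out=occurs, Forward temperature probe faulted=occurs, North rupture disc failed=occurs → all inputs occur → occurs.
Temperature loop inoperative [OR]: Quench path unavailable=not, Cooling jacket lost=occurs, Primary quench valve trips=not → at least one input occurs → occurs.
Chemical batch overheats [OR]: Interlock chain down=not, Temperature loop inoperative=occurs → at least one input occurs → occurs.

Yes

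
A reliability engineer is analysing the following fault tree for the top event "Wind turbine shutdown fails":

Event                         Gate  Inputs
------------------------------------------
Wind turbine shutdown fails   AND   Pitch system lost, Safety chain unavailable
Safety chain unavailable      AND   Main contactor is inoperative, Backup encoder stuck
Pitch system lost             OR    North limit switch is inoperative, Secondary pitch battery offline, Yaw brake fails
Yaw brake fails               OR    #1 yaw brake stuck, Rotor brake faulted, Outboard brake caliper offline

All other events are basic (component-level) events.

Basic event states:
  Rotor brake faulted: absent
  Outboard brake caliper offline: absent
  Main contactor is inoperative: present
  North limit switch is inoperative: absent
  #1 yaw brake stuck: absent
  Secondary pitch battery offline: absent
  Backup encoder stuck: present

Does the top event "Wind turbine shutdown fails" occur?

Yaw brake fails [OR]: #1 yaw brake stuck=not, Rotor brake faulted=not, Outboard brake caliper offline=not → no input occurs → does not occur.
Pitch system lost [OR]: North limit switch is inoperative=not, Secondary pitch battery offline=not, Yaw brake fails=not → no input occurs → does not occur.
Safety chain unavailable [AND]: Main contactor is inoperative=occurs, Backup encoder stuck=occurs → all inputs occur → occurs.
Wind turbine shutdown fails [AND]: Pitch system lost=not, Safety chain unavailable=occurs → not all inputs occur → does not occur.

No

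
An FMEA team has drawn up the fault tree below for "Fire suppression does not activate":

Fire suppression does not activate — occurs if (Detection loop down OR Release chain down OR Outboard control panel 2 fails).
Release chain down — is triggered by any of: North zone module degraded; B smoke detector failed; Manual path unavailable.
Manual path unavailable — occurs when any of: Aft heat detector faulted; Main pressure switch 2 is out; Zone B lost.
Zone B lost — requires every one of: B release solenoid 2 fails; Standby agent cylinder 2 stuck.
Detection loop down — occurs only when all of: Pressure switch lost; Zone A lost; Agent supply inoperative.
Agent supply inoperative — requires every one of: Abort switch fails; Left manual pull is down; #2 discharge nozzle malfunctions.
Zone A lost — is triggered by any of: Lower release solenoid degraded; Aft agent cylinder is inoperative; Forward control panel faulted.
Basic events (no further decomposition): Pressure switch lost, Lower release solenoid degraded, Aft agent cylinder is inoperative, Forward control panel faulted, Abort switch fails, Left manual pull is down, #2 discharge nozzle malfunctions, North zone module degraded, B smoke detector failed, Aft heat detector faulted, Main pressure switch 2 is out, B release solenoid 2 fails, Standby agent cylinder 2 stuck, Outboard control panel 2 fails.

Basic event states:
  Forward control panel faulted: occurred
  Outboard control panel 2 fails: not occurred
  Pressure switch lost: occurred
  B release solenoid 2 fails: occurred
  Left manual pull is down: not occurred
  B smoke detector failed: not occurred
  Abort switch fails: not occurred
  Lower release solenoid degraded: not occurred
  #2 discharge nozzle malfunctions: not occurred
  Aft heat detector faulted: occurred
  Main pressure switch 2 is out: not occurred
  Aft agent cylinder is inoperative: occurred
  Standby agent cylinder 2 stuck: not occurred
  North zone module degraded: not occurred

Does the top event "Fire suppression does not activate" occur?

Zone A lost [OR]: Lower release solenoid degraded=not, Aft agent cylinder is inoperative=occurs, Forward control panel faulted=occurs → at least one input occurs → occurs.
Agent supply inoperative [AND]: Abort switch fails=not, Left manual pull is down=not, #2 discharge nozzle malfunctions=not → not all inputs occur → does not occur.
Detection loop down [AND]: Pressure switch lost=occurs, Zone A lost=occurs, Agent supply inoperative=not → not all inputs occur → does not occur.
Zone B lost [AND]: B release solenoid 2 fails=occurs, Standby agent cylinder 2 stuck=not → not all inputs occur → does not occur.
Manual path unavailable [OR]: Aft heat detector faulted=occurs, Main pressure switch 2 is out=not, Zone B lost=not → at least one input occurs → occurs.
Release chain down [OR]: North zone module degraded=not, B smoke detector failed=not, Manual path unavailable=occurs → at least one input occurs → occurs.
Fire suppression does not activate [OR]: Detection loop down=not, Release chain down=occurs, Outboard control panel 2 fails=not → at least one input occurs → occurs.

Yes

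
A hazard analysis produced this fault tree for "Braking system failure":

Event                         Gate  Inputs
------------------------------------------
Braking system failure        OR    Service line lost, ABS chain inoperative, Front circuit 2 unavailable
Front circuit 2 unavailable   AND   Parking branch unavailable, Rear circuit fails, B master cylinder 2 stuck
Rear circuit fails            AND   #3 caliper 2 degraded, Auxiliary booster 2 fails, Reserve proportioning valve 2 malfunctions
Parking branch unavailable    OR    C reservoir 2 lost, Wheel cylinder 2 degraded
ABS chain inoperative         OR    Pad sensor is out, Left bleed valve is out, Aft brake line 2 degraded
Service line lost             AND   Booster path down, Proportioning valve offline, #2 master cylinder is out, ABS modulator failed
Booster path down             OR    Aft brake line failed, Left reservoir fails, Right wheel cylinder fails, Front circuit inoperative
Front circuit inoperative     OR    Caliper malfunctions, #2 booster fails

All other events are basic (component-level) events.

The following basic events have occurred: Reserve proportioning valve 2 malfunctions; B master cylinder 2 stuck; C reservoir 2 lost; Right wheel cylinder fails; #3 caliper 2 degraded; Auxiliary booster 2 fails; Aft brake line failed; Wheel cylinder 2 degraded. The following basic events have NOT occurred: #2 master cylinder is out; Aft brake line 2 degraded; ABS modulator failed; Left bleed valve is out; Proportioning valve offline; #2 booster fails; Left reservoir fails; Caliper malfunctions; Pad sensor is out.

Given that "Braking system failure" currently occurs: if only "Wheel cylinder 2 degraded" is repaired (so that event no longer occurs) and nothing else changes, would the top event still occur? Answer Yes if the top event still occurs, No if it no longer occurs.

Yes

Counterfactual: set "Wheel cylinder 2 degraded" to not occurred.
Front circuit inoperative [OR]: Caliper malfunctions=not, #2 booster fails=not → no input occurs → does not occur.
Booster path down [OR]: Aft brake line failed=occurs, Left reservoir fails=not, Right wheel cylinder fails=occurs, Front circuit inoperative=not → at least one input occurs → occurs.
Service line lost [AND]: Booster path down=occurs, Proportioning valve offline=not, #2 master cylinder is out=not, ABS modulator failed=not → not all inputs occur → does not occur.
ABS chain inoperative [OR]: Pad sensor is out=not, Left bleed valve is out=not, Aft brake line 2 degraded=not → no input occurs → does not occur.
Parking branch unavailable [OR]: C reservoir 2 lost=occurs, Wheel cylinder 2 degraded=not → at least one input occurs → occurs.
Rear circuit fails [AND]: #3 caliper 2 degraded=occurs, Auxiliary booster 2 fails=occurs, Reserve proportioning valve 2 malfunctions=occurs → all inputs occur → occurs.
Front circuit 2 unavailable [AND]: Parking branch unavailable=occurs, Rear circuit fails=occurs, B master cylinder 2 stuck=occurs → all inputs occur → occurs.
Braking system failure [OR]: Service line lost=not, ABS chain inoperative=not, Front circuit 2 unavailable=occurs → at least one input occurs → occurs.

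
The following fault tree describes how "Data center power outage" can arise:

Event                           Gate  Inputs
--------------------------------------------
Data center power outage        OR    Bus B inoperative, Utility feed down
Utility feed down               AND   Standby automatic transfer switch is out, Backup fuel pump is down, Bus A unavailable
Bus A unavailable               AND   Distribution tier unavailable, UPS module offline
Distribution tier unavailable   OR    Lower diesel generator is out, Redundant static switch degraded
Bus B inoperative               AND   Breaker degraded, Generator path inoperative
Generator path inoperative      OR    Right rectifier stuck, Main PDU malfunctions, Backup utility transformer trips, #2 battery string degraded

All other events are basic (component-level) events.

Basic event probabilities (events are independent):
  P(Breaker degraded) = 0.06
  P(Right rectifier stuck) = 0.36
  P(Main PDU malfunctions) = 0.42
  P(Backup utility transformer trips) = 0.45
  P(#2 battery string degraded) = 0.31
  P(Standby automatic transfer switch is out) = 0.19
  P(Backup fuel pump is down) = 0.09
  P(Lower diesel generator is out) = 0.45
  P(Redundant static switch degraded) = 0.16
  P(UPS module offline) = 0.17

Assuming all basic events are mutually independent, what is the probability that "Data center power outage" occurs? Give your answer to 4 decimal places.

P(Generator path inoperative) [OR] = 1 − (1−0.36) × (1−0.42) × (1−0.45) × (1−0.31) = 0.859130
P(Bus B inoperative) [AND] = 0.06 × 0.859130 = 0.051548
P(Distribution tier unavailable) [OR] = 1 − (1−0.45) × (1−0.16) = 0.538000
P(Bus A unavailable) [AND] = 0.538000 × 0.17 = 0.091460
P(Utility feed down) [AND] = 0.19 × 0.09 × 0.091460 = 0.001564
P(Data center power outage) [OR] = 1 − (1−0.051548) × (1−0.001564) = 0.053031
Rounded to 4 decimal places: P(Data center power outage) ≈ 0.0530.

0.0530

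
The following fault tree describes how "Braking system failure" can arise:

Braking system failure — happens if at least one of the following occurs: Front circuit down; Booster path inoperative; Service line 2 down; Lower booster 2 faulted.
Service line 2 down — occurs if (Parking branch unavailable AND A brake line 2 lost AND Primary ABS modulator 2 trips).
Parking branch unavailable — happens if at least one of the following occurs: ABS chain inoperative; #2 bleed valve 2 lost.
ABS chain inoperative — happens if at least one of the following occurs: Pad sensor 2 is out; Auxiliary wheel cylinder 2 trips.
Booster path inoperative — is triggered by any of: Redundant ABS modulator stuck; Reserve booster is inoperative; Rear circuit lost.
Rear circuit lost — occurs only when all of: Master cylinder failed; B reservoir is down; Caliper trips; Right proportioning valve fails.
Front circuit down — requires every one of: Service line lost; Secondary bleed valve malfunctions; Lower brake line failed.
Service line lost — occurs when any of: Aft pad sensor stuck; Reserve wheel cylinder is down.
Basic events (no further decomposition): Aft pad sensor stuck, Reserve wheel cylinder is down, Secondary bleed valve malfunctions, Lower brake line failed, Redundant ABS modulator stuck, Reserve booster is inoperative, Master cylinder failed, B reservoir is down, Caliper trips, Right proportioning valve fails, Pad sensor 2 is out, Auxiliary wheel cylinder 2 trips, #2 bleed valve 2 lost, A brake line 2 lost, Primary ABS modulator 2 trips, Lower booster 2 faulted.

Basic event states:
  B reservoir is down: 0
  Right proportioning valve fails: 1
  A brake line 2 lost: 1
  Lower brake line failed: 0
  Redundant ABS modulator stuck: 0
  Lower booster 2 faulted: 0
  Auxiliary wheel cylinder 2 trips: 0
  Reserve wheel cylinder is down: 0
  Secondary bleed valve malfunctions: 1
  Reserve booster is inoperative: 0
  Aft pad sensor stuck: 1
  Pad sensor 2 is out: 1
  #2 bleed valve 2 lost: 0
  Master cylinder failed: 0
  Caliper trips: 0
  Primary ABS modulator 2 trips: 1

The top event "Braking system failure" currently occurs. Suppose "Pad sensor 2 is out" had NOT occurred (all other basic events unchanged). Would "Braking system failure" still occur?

Counterfactual: set "Pad sensor 2 is out" to not occurred.
Service line lost [OR]: Aft pad sensor stuck=occurs, Reserve wheel cylinder is down=not → at least one input occurs → occurs.
Front circuit down [AND]: Service line lost=occurs, Secondary bleed valve malfunctions=occurs, Lower brake line failed=not → not all inputs occur → does not occur.
Rear circuit lost [AND]: Master cylinder failed=not, B reservoir is down=not, Caliper trips=not, Right proportioning valve fails=occurs → not all inputs occur → does not occur.
Booster path inoperative [OR]: Redundant ABS modulator stuck=not, Reserve booster is inoperative=not, Rear circuit lost=not → no input occurs → does not occur.
ABS chain inoperative [OR]: Pad sensor 2 is out=not, Auxiliary wheel cylinder 2 trips=not → no input occurs → does not occur.
Parking branch unavailable [OR]: ABS chain inoperative=not, #2 bleed valve 2 lost=not → no input occurs → does not occur.
Service line 2 down [AND]: Parking branch unavailable=not, A brake line 2 lost=occurs, Primary ABS modulator 2 trips=occurs → not all inputs occur → does not occur.
Braking system failure [OR]: Front circuit down=not, Booster path inoperative=not, Service line 2 down=not, Lower booster 2 faulted=not → no input occurs → does not occur.

No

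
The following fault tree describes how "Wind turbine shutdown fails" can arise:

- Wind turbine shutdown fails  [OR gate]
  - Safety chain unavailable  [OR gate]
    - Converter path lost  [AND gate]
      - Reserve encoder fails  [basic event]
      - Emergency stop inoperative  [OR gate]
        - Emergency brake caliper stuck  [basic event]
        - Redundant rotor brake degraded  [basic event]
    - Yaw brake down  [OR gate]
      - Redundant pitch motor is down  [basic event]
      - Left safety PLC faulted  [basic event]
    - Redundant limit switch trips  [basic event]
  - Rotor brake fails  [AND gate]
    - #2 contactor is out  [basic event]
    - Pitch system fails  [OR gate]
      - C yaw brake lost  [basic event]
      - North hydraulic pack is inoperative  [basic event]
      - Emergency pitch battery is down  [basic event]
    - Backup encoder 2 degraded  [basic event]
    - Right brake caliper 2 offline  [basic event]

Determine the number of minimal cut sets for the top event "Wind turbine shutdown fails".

8

Emergency stop inoperative [OR]: union of children's cut sets → 2 cut set(s).
Converter path lost [AND]: one cut set from each child combined → 1 × 2 = 2 cut set(s).
Yaw brake down [OR]: union of children's cut sets → 2 cut set(s).
Safety chain unavailable [OR]: union of children's cut sets → 5 cut set(s).
Pitch system fails [OR]: union of children's cut sets → 3 cut set(s).
Rotor brake fails [AND]: one cut set from each child combined → 1 × 3 × 1 × 1 = 3 cut set(s).
Wind turbine shutdown fails [OR]: union of children's cut sets → 8 cut set(s).
Minimal cut sets: {Emergency brake caliper stuck, Reserve encoder fails}; {Redundant rotor brake degraded, Reserve encoder fails}; {Redundant pitch motor is down}; {Left safety PLC faulted}; {Redundant limit switch trips}; {#2 contactor is out, Backup encoder 2 degraded, C yaw brake lost, Right brake caliper 2 offline}; {#2 contactor is out, Backup encoder 2 degraded, North hydraulic pack is inoperative, Right brake caliper 2 offline}; {#2 contactor is out, Backup encoder 2 degraded, Emergency pitch battery is down, Right brake caliper 2 offline}.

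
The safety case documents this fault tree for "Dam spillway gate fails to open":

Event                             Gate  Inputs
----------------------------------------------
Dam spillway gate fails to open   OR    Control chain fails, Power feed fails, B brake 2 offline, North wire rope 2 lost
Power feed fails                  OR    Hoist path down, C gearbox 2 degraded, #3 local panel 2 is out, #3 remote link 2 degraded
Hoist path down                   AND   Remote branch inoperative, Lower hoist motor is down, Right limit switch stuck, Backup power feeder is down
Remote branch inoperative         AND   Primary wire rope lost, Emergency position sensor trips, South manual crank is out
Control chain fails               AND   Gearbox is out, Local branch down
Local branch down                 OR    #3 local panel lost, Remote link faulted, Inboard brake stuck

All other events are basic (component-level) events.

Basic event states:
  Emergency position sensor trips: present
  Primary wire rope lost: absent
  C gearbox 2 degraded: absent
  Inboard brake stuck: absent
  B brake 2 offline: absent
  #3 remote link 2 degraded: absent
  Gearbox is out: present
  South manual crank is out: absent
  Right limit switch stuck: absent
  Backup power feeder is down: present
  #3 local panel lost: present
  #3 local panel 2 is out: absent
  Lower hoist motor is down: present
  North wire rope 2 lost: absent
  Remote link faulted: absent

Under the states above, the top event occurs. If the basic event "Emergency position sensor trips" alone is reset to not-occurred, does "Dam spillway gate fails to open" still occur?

Yes

Counterfactual: set "Emergency position sensor trips" to not occurred.
Local branch down [OR]: #3 local panel lost=occurs, Remote link faulted=not, Inboard brake stuck=not → at least one input occurs → occurs.
Control chain fails [AND]: Gearbox is out=occurs, Local branch down=occurs → all inputs occur → occurs.
Remote branch inoperative [AND]: Primary wire rope lost=not, Emergency position sensor trips=not, South manual crank is out=not → not all inputs occur → does not occur.
Hoist path down [AND]: Remote branch inoperative=not, Lower hoist motor is down=occurs, Right limit switch stuck=not, Backup power feeder is down=occurs → not all inputs occur → does not occur.
Power feed fails [OR]: Hoist path down=not, C gearbox 2 degraded=not, #3 local panel 2 is out=not, #3 remote link 2 degraded=not → no input occurs → does not occur.
Dam spillway gate fails to open [OR]: Control chain fails=occurs, Power feed fails=not, B brake 2 offline=not, North wire rope 2 lost=not → at least one input occurs → occurs.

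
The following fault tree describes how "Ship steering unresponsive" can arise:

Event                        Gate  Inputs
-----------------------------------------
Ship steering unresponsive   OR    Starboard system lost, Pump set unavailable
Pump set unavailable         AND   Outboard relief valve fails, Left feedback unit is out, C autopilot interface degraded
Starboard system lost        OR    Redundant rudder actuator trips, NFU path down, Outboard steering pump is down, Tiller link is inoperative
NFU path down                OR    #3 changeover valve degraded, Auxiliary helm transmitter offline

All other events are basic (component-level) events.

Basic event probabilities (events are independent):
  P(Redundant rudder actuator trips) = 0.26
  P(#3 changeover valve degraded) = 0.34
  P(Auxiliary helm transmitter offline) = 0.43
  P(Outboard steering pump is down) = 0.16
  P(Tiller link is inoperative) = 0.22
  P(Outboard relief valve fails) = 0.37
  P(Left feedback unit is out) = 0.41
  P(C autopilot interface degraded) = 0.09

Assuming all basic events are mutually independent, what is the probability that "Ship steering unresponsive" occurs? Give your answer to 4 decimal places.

P(NFU path down) [OR] = 1 − (1−0.34) × (1−0.43) = 0.623800
P(Starboard system lost) [OR] = 1 − (1−0.26) × (1−0.623800) × (1−0.16) × (1−0.22) = 0.817600
P(Pump set unavailable) [AND] = 0.37 × 0.41 × 0.09 = 0.013653
P(Ship steering unresponsive) [OR] = 1 − (1−0.817600) × (1−0.013653) = 0.820090
Rounded to 4 decimal places: P(Ship steering unresponsive) ≈ 0.8201.

0.8201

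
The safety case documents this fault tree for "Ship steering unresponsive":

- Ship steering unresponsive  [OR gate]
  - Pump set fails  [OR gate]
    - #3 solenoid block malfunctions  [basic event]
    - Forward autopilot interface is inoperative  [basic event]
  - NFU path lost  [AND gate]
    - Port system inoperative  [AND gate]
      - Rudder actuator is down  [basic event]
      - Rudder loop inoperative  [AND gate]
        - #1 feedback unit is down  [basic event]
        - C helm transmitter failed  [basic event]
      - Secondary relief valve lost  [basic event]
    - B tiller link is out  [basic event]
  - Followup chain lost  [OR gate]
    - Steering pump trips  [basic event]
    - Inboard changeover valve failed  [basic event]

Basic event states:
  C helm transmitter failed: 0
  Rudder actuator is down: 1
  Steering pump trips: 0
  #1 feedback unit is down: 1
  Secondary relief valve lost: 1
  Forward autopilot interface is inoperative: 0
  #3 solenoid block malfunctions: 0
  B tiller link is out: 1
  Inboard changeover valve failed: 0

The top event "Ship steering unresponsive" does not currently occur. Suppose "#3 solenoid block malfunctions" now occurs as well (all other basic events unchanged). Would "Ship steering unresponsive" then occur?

Yes

Counterfactual: set "#3 solenoid block malfunctions" to occurred.
Pump set fails [OR]: #3 solenoid block malfunctions=occurs, Forward autopilot interface is inoperative=not → at least one input occurs → occurs.
Rudder loop inoperative [AND]: #1 feedback unit is down=occurs, C helm transmitter failed=not → not all inputs occur → does not occur.
Port system inoperative [AND]: Rudder actuator is down=occurs, Rudder loop inoperative=not, Secondary relief valve lost=occurs → not all inputs occur → does not occur.
NFU path lost [AND]: Port system inoperative=not, B tiller link is out=occurs → not all inputs occur → does not occur.
Followup chain lost [OR]: Steering pump trips=not, Inboard changeover valve failed=not → no input occurs → does not occur.
Ship steering unresponsive [OR]: Pump set fails=occurs, NFU path lost=not, Followup chain lost=not → at least one input occurs → occurs.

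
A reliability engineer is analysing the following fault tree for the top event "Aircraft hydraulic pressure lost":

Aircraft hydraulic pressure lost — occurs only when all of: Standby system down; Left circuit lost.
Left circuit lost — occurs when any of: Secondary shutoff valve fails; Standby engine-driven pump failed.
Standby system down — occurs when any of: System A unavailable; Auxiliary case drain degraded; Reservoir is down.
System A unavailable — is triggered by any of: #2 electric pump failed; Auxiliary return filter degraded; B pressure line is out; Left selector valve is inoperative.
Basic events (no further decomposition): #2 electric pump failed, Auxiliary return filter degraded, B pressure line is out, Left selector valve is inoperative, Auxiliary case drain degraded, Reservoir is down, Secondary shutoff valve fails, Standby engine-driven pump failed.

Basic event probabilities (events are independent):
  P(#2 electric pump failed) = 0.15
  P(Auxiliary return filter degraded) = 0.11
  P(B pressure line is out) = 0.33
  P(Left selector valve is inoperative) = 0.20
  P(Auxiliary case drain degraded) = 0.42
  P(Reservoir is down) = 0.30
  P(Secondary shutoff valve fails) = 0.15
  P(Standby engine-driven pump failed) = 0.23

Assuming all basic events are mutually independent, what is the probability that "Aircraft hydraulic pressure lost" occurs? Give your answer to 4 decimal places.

P(System A unavailable) [OR] = 1 − (1−0.15) × (1−0.11) × (1−0.33) × (1−0.20) = 0.594516
P(Standby system down) [OR] = 1 − (1−0.594516) × (1−0.42) × (1−0.30) = 0.835373
P(Left circuit lost) [OR] = 1 − (1−0.15) × (1−0.23) = 0.345500
P(Aircraft hydraulic pressure lost) [AND] = 0.835373 × 0.345500 = 0.288621
Rounded to 4 decimal places: P(Aircraft hydraulic pressure lost) ≈ 0.2886.

0.2886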